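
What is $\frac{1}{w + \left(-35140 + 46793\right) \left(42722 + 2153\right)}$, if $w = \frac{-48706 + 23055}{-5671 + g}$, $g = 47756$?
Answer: $\frac{42085}{22007440636224} \approx 1.9123 \cdot 10^{-9}$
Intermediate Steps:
$w = - \frac{25651}{42085}$ ($w = \frac{-48706 + 23055}{-5671 + 47756} = - \frac{25651}{42085} \approx -0.6095$)
$\frac{1}{w + \left(-35140 + 46793\right) \left(42722 + 2153\right)} = \frac{1}{- \frac{25651}{42085} + \left(-35140 + 46793\right) \left(42722 + 2153\right)} = \frac{1}{- \frac{25651}{42085} + 11653 \cdot 44875} = \frac{1}{- \frac{25651}{42085} + 522928375} = \frac{1}{\frac{22007440636224}{42085}} = \frac{42085}{22007440636224}$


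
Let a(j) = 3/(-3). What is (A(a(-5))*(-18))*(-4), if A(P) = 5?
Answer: 360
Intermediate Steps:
a(j) = -1 (a(j) = 3*(-⅓) = -1)
(A(a(-5))*(-18))*(-4) = (5*(-18))*(-4) = -90*(-4) = 360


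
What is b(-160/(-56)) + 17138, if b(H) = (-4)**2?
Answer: 17154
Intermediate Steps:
b(H) = 16
b(-160/(-56)) + 17138 = 16 + 17138 = 17154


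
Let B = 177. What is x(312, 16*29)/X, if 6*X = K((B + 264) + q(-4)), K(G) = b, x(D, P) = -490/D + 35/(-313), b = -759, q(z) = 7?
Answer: 82145/6176742 ≈ 0.013299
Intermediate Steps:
x(D, P) = -35/313 - 490/D (x(D, P) = -490/D + 35*(-1/313) = -490/D - 35/313 = -35/313 - 490/D)
K(G) = -759
X = -253/2 (X = (⅙)*(-759) = -253/2 ≈ -126.50)
x(312, 16*29)/X = (-35/313 - 490/312)/(-253/2) = (-35/313 - 490*1/312)*(-2/253) = (-35/313 - 245/156)*(-2/253) = -82145/48828*(-2/253) = 82145/6176742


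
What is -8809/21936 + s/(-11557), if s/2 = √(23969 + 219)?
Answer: -8809/21936 - 4*√6047/11557 ≈ -0.42849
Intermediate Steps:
s = 4*√6047 (s = 2*√(23969 + 219) = 2*√24188 = 2*(2*√6047) = 4*√6047 ≈ 311.05)
-8809/21936 + s/(-11557) = -8809/21936 + (4*√6047)/(-11557) = -8809*1/21936 + (4*√6047)*(-1/11557) = -8809/21936 - 4*√6047/11557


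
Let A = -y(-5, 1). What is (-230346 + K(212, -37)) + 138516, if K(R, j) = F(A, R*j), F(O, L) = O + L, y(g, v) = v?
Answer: -99675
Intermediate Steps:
A = -1 (A = -1*1 = -1)
F(O, L) = L + O
K(R, j) = -1 + R*j (K(R, j) = R*j - 1 = -1 + R*j)
(-230346 + K(212, -37)) + 138516 = (-230346 + (-1 + 212*(-37))) + 138516 = (-230346 + (-1 - 7844)) + 138516 = (-230346 - 7845) + 138516 = -238191 + 138516 = -99675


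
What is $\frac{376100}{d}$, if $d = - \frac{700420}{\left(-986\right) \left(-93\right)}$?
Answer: $- \frac{1724380890}{35021} \approx -49239.0$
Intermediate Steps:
$d = - \frac{350210}{45849}$ ($d = - \frac{700420}{91698} = \left(-700420\right) \frac{1}{91698} = - \frac{350210}{45849} \approx -7.6383$)
$\frac{376100}{d} = \frac{376100}{- \frac{350210}{45849}} = 376100 \left(- \frac{45849}{350210}\right) = - \frac{1724380890}{35021}$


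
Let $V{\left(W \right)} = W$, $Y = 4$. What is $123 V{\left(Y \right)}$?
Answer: $492$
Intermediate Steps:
$123 V{\left(Y \right)} = 123 \cdot 4 = 492$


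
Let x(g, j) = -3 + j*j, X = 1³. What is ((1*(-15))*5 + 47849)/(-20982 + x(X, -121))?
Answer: -23887/3172 ≈ -7.5306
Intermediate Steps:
X = 1
x(g, j) = -3 + j²
((1*(-15))*5 + 47849)/(-20982 + x(X, -121)) = ((1*(-15))*5 + 47849)/(-20982 + (-3 + (-121)²)) = (-15*5 + 47849)/(-20982 + (-3 + 14641)) = (-75 + 47849)/(-20982 + 14638) = 47774/(-6344) = 47774*(-1/6344) = -23887/3172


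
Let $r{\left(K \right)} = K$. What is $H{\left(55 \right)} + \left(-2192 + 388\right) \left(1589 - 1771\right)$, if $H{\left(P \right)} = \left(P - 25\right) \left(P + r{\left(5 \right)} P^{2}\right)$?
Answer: $783728$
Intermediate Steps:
$H{\left(P \right)} = \left(-25 + P\right) \left(P + 5 P^{2}\right)$ ($H{\left(P \right)} = \left(P - 25\right) \left(P + 5 P^{2}\right) = \left(-25 + P\right) \left(P + 5 P^{2}\right)$)
$H{\left(55 \right)} + \left(-2192 + 388\right) \left(1589 - 1771\right) = 55 \left(-25 - 6820 + 5 \cdot 55^{2}\right) + \left(-2192 + 388\right) \left(1589 - 1771\right) = 55 \left(-25 - 6820 + 5 \cdot 3025\right) - -328328 = 55 \left(-25 - 6820 + 15125\right) + 328328 = 55 \cdot 8280 + 328328 = 455400 + 328328 = 783728$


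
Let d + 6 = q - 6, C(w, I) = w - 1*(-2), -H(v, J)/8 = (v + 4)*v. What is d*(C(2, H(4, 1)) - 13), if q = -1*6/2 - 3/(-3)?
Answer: 126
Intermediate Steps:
q = -2 (q = -6*½ - 3*(-⅓) = -3 + 1 = -2)
H(v, J) = -8*v*(4 + v) (H(v, J) = -8*(v + 4)*v = -8*(4 + v)*v = -8*v*(4 + v))
C(w, I) = 2 + w (C(w, I) = w + 2 = 2 + w)
d = -14 (d = -6 + (-2 - 6) = -6 - 8 = -14)
d*(C(2, H(4, 1)) - 13) = -14*((2 + 2) - 13) = -14*(4 - 13) = -14*(-9) = 126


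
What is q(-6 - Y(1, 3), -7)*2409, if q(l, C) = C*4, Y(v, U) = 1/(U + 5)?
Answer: -67452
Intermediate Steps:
Y(v, U) = 1/(5 + U)
q(l, C) = 4*C
q(-6 - Y(1, 3), -7)*2409 = (4*(-7))*2409 = -28*2409 = -67452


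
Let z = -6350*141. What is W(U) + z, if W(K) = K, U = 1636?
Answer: -893714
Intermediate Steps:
z = -895350
W(U) + z = 1636 - 895350 = -893714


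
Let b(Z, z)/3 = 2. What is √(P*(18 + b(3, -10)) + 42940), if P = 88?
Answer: 2*√11263 ≈ 212.25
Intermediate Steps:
b(Z, z) = 6 (b(Z, z) = 3*2 = 6)
√(P*(18 + b(3, -10)) + 42940) = √(88*(18 + 6) + 42940) = √(88*24 + 42940) = √(2112 + 42940) = √45052 = 2*√11263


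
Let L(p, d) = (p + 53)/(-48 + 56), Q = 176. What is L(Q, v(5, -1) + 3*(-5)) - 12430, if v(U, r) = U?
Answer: -99211/8 ≈ -12401.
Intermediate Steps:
L(p, d) = 53/8 + p/8 (L(p, d) = (53 + p)/8 = (53 + p)*(⅛) = 53/8 + p/8)
L(Q, v(5, -1) + 3*(-5)) - 12430 = (53/8 + (⅛)*176) - 12430 = (53/8 + 22) - 12430 = 229/8 - 12430 = -99211/8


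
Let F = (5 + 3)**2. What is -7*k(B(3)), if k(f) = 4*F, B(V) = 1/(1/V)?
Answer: -1792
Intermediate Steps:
F = 64 (F = 8**2 = 64)
B(V) = V
k(f) = 256 (k(f) = 4*64 = 256)
-7*k(B(3)) = -7*256 = -1792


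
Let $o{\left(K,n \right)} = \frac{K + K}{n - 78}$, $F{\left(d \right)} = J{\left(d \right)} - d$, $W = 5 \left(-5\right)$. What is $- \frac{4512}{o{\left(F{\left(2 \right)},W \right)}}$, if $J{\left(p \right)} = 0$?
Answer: $-116184$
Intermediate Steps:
$W = -25$
$F{\left(d \right)} = - d$ ($F{\left(d \right)} = 0 - d = - d$)
$o{\left(K,n \right)} = \frac{2 K}{-78 + n}$
$- \frac{4512}{o{\left(F{\left(2 \right)},W \right)}} = - \frac{4512}{2 \left(\left(-1\right) 2\right) \frac{1}{-78 - 25}} = - \frac{4512}{2 \left(-2\right) \frac{1}{-103}} = - \frac{4512}{2 \left(-2\right) \left(- \frac{1}{103}\right)} = - \frac{4512}{\frac{4}{103}} = \left(-4512\right) \frac{103}{4} = -116184$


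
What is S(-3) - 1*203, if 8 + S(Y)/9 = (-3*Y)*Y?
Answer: -518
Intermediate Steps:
S(Y) = -72 - 27*Y² (S(Y) = -72 + 9*((-3*Y)*Y) = -72 + 9*(-3*Y²) = -72 - 27*Y²)
S(-3) - 1*203 = (-72 - 27*(-3)²) - 1*203 = (-72 - 27*9) - 203 = (-72 - 243) - 203 = -315 - 203 = -518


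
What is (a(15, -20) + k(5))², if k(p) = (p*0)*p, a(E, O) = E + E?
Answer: 900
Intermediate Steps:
a(E, O) = 2*E
k(p) = 0 (k(p) = 0*p = 0)
(a(15, -20) + k(5))² = (2*15 + 0)² = (30 + 0)² = 30² = 900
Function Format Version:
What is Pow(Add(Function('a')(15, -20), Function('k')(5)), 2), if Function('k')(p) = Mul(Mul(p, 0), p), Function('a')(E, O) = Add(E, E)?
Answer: 900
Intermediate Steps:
Function('a')(E, O) = Mul(2, E)
Function('k')(p) = 0 (Function('k')(p) = Mul(0, p) = 0)
Pow(Add(Function('a')(15, -20), Function('k')(5)), 2) = Pow(Add(Mul(2, 15), 0), 2) = Pow(Add(30, 0), 2) = Pow(30, 2) = 900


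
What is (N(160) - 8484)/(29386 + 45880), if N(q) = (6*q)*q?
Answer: 72558/37633 ≈ 1.9280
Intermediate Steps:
N(q) = 6*q**2
(N(160) - 8484)/(29386 + 45880) = (6*160**2 - 8484)/(29386 + 45880) = (6*25600 - 8484)/75266 = (153600 - 8484)*(1/75266) = 145116*(1/75266) = 72558/37633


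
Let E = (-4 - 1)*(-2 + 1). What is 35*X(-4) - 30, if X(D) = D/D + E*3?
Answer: 530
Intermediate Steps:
E = 5 (E = -5*(-1) = 5)
X(D) = 16 (X(D) = D/D + 5*3 = 1 + 15 = 16)
35*X(-4) - 30 = 35*16 - 30 = 560 - 30 = 530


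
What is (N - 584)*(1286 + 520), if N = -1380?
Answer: -3546984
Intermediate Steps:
(N - 584)*(1286 + 520) = (-1380 - 584)*(1286 + 520) = -1964*1806 = -3546984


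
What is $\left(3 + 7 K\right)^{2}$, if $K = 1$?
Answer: $100$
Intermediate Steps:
$\left(3 + 7 K\right)^{2} = \left(3 + 7 \cdot 1\right)^{2} = \left(3 + 7\right)^{2} = 10^{2} = 100$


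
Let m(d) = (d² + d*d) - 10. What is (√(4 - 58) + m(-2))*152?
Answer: -304 + 456*I*√6 ≈ -304.0 + 1117.0*I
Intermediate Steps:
m(d) = -10 + 2*d² (m(d) = (d² + d²) - 10 = 2*d² - 10 = -10 + 2*d²)
(√(4 - 58) + m(-2))*152 = (√(4 - 58) + (-10 + 2*(-2)²))*152 = (√(-54) + (-10 + 2*4))*152 = (3*I*√6 + (-10 + 8))*152 = (3*I*√6 - 2)*152 = (-2 + 3*I*√6)*152 = -304 + 456*I*√6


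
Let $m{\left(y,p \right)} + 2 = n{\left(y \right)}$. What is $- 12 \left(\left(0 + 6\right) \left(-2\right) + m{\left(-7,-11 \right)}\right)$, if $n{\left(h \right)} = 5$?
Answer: $108$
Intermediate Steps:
$m{\left(y,p \right)} = 3$ ($m{\left(y,p \right)} = -2 + 5 = 3$)
$- 12 \left(\left(0 + 6\right) \left(-2\right) + m{\left(-7,-11 \right)}\right) = - 12 \left(\left(0 + 6\right) \left(-2\right) + 3\right) = - 12 \left(6 \left(-2\right) + 3\right) = - 12 \left(-12 + 3\right) = \left(-12\right) \left(-9\right) = 108$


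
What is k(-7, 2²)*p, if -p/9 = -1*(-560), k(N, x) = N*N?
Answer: -246960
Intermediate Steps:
k(N, x) = N²
p = -5040 (p = -(-9)*(-560) = -9*560 = -5040)
k(-7, 2²)*p = (-7)²*(-5040) = 49*(-5040) = -246960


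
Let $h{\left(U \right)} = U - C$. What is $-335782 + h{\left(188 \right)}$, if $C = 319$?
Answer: $-335913$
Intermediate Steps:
$h{\left(U \right)} = -319 + U$ ($h{\left(U \right)} = U - 319 = -319 + U$)
$-335782 + h{\left(188 \right)} = -335782 + \left(-319 + 188\right) = -335782 - 131 = -335913$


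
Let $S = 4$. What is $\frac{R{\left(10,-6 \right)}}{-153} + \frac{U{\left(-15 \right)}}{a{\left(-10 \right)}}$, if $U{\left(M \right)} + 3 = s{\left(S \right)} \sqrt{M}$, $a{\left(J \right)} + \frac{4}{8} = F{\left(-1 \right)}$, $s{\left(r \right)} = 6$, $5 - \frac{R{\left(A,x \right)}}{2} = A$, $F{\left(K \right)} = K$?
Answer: $\frac{316}{153} - 4 i \sqrt{15} \approx 2.0654 - 15.492 i$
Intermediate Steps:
$R{\left(A,x \right)} = 10 - 2 A$
$a{\left(J \right)} = - \frac{3}{2}$ ($a{\left(J \right)} = - \frac{1}{2} - 1 = - \frac{3}{2}$)
$U{\left(M \right)} = -3 + 6 \sqrt{M}$
$\frac{R{\left(10,-6 \right)}}{-153} + \frac{U{\left(-15 \right)}}{a{\left(-10 \right)}} = \frac{10 - 20}{-153} + \frac{-3 + 6 \sqrt{-15}}{- \frac{3}{2}} = \left(10 - 20\right) \left(- \frac{1}{153}\right) + \left(-3 + 6 i \sqrt{15}\right) \left(- \frac{2}{3}\right) = \left(-10\right) \left(- \frac{1}{153}\right) + \left(-3 + 6 i \sqrt{15}\right) \left(- \frac{2}{3}\right) = \frac{10}{153} + \left(2 - 4 i \sqrt{15}\right) = \frac{316}{153} - 4 i \sqrt{15}$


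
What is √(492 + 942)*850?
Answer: 850*√1434 ≈ 32188.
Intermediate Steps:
√(492 + 942)*850 = √1434*850 = 850*√1434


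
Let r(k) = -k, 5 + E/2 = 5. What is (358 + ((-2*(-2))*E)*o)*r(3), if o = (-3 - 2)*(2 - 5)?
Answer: -1074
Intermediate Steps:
E = 0 (E = -10 + 2*5 = -10 + 10 = 0)
o = 15 (o = -5*(-3) = 15)
(358 + ((-2*(-2))*E)*o)*r(3) = (358 + (-2*(-2)*0)*15)*(-1*3) = (358 + (4*0)*15)*(-3) = (358 + 0*15)*(-3) = (358 + 0)*(-3) = 358*(-3) = -1074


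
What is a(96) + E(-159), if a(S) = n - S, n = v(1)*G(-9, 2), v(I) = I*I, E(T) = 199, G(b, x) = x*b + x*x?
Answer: 89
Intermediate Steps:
G(b, x) = x**2 + b*x (G(b, x) = b*x + x**2 = x**2 + b*x)
v(I) = I**2
n = -14 (n = 1**2*(2*(-9 + 2)) = 1*(2*(-7)) = 1*(-14) = -14)
a(S) = -14 - S
a(96) + E(-159) = (-14 - 1*96) + 199 = (-14 - 96) + 199 = -110 + 199 = 89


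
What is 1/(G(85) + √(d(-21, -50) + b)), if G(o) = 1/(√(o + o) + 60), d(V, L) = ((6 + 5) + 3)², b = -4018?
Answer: (60 + √170)/(1 + 7*I*√78*(60 + √170)) ≈ 3.5823e-6 - 0.016175*I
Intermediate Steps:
d(V, L) = 196 (d(V, L) = (11 + 3)² = 14² = 196)
G(o) = 1/(60 + √2*√o) (G(o) = 1/(√(2*o) + 60) = 1/(√2*√o + 60) = 1/(60 + √2*√o))
1/(G(85) + √(d(-21, -50) + b)) = 1/(1/(60 + √2*√85) + √(196 - 4018)) = 1/(1/(60 + √170) + √(-3822)) = 1/(1/(60 + √170) + 7*I*√78)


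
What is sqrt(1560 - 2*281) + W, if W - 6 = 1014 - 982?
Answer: 38 + sqrt(998) ≈ 69.591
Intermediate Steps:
W = 38 (W = 6 + (1014 - 982) = 6 + 32 = 38)
sqrt(1560 - 2*281) + W = sqrt(1560 - 2*281) + 38 = sqrt(1560 - 562) + 38 = sqrt(998) + 38 = 38 + sqrt(998)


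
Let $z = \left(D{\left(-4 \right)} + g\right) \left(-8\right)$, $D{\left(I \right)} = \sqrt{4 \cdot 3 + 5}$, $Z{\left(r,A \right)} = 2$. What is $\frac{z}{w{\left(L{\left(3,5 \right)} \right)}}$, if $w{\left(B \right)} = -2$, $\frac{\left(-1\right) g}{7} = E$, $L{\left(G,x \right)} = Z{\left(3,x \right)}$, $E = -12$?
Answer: $336 + 4 \sqrt{17} \approx 352.49$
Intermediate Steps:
$L{\left(G,x \right)} = 2$
$g = 84$ ($g = \left(-7\right) \left(-12\right) = 84$)
$D{\left(I \right)} = \sqrt{17}$ ($D{\left(I \right)} = \sqrt{12 + 5} = \sqrt{17}$)
$z = -672 - 8 \sqrt{17}$ ($z = \left(\sqrt{17} + 84\right) \left(-8\right) = \left(84 + \sqrt{17}\right) \left(-8\right) = -672 - 8 \sqrt{17} \approx -704.98$)
$\frac{z}{w{\left(L{\left(3,5 \right)} \right)}} = \frac{-672 - 8 \sqrt{17}}{-2} = \left(-672 - 8 \sqrt{17}\right) \left(- \frac{1}{2}\right) = 336 + 4 \sqrt{17}$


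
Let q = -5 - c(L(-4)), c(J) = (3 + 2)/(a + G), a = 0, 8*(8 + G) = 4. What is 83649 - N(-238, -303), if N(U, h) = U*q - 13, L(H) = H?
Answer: 247892/3 ≈ 82631.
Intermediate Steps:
G = -15/2 (G = -8 + (⅛)*4 = -8 + ½ = -15/2 ≈ -7.5000)
c(J) = -⅔ (c(J) = (3 + 2)/(0 - 15/2) = 5/(-15/2) = 5*(-2/15) = -⅔)
q = -13/3 (q = -5 - 1*(-⅔) = -5 + ⅔ = -13/3 ≈ -4.3333)
N(U, h) = -13 - 13*U/3 (N(U, h) = U*(-13/3) - 13 = -13*U/3 - 13 = -13 - 13*U/3)
83649 - N(-238, -303) = 83649 - (-13 - 13/3*(-238)) = 83649 - (-13 + 3094/3) = 83649 - 1*3055/3 = 83649 - 3055/3 = 247892/3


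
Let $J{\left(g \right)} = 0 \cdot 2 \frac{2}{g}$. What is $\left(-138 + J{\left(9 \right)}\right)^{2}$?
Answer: $19044$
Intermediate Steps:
$J{\left(g \right)} = 0$ ($J{\left(g \right)} = 0 \frac{2}{g} = 0$)
$\left(-138 + J{\left(9 \right)}\right)^{2} = \left(-138 + 0\right)^{2} = \left(-138\right)^{2} = 19044$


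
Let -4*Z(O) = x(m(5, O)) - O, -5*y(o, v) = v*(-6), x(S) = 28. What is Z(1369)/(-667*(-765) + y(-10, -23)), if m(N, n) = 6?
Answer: 2235/3401516 ≈ 0.00065706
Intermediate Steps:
y(o, v) = 6*v/5 (y(o, v) = -v*(-6)/5 = -(-6)*v/5 = 6*v/5)
Z(O) = -7 + O/4 (Z(O) = -(28 - O)/4 = -7 + O/4)
Z(1369)/(-667*(-765) + y(-10, -23)) = (-7 + (1/4)*1369)/(-667*(-765) + (6/5)*(-23)) = (-7 + 1369/4)/(510255 - 138/5) = 1341/(4*(2551137/5)) = (1341/4)*(5/2551137) = 2235/3401516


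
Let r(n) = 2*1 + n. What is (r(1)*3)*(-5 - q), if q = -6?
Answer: 9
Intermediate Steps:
r(n) = 2 + n
(r(1)*3)*(-5 - q) = ((2 + 1)*3)*(-5 - 1*(-6)) = (3*3)*(-5 + 6) = 9*1 = 9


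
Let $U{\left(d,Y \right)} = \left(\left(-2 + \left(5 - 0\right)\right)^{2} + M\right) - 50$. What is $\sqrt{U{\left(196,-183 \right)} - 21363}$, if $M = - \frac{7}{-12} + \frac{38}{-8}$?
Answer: $\frac{i \sqrt{770694}}{6} \approx 146.32 i$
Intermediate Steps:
$M = - \frac{25}{6}$ ($M = \left(-7\right) \left(- \frac{1}{12}\right) + 38 \left(- \frac{1}{8}\right) = \frac{7}{12} - \frac{19}{4} = - \frac{25}{6} \approx -4.1667$)
$U{\left(d,Y \right)} = - \frac{271}{6}$ ($U{\left(d,Y \right)} = \left(\left(-2 + \left(5 - 0\right)\right)^{2} - \frac{25}{6}\right) - 50 = \left(\left(-2 + \left(5 + 0\right)\right)^{2} - \frac{25}{6}\right) - 50 = \left(\left(-2 + 5\right)^{2} - \frac{25}{6}\right) - 50 = \left(3^{2} - \frac{25}{6}\right) - 50 = \left(9 - \frac{25}{6}\right) - 50 = \frac{29}{6} - 50 = - \frac{271}{6}$)
$\sqrt{U{\left(196,-183 \right)} - 21363} = \sqrt{- \frac{271}{6} - 21363} = \sqrt{- \frac{128449}{6}} = \frac{i \sqrt{770694}}{6}$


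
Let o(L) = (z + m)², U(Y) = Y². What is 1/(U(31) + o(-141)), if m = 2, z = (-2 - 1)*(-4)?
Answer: 1/1157 ≈ 0.00086430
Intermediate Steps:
z = 12 (z = -3*(-4) = 12)
o(L) = 196 (o(L) = (12 + 2)² = 14² = 196)
1/(U(31) + o(-141)) = 1/(31² + 196) = 1/(961 + 196) = 1/1157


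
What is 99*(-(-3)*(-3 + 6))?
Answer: 891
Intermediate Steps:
99*(-(-3)*(-3 + 6)) = 99*(-(-3)*3) = 99*(-3*(-3)) = 99*9 = 891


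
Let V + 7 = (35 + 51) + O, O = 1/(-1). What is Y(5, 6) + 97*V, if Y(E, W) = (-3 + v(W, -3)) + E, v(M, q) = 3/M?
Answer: 15137/2 ≈ 7568.5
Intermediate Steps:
O = -1
Y(E, W) = -3 + E + 3/W (Y(E, W) = (-3 + 3/W) + E = -3 + E + 3/W)
V = 78 (V = -7 + ((35 + 51) - 1) = -7 + (86 - 1) = -7 + 85 = 78)
Y(5, 6) + 97*V = (-3 + 5 + 3/6) + 97*78 = (-3 + 5 + 3*(⅙)) + 7566 = (-3 + 5 + ½) + 7566 = 5/2 + 7566 = 15137/2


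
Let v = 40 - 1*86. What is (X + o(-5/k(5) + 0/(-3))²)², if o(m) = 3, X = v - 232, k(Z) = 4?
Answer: 72361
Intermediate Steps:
v = -46 (v = 40 - 86 = -46)
X = -278 (X = -46 - 232 = -278)
(X + o(-5/k(5) + 0/(-3))²)² = (-278 + 3²)² = (-278 + 9)² = (-269)² = 72361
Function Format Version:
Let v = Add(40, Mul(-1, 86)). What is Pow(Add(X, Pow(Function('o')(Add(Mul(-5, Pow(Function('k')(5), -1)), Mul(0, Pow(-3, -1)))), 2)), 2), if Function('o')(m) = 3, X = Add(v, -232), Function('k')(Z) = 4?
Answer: 72361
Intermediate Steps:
v = -46 (v = Add(40, -86) = -46)
X = -278 (X = Add(-46, -232) = -278)
Pow(Add(X, Pow(Function('o')(Add(Mul(-5, Pow(Function('k')(5), -1)), Mul(0, Pow(-3, -1)))), 2)), 2) = Pow(Add(-278, Pow(3, 2)), 2) = Pow(Add(-278, 9), 2) = Pow(-269, 2) = 72361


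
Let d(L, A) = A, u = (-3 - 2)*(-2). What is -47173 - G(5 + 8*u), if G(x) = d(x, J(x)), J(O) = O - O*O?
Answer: -40033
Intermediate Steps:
u = 10 (u = -5*(-2) = 10)
J(O) = O - O²
G(x) = x*(1 - x)
-47173 - G(5 + 8*u) = -47173 - (5 + 8*10)*(1 - (5 + 8*10)) = -47173 - (5 + 80)*(1 - (5 + 80)) = -47173 - 85*(1 - 1*85) = -47173 - 85*(1 - 85) = -47173 - 85*(-84) = -47173 - 1*(-7140) = -47173 + 7140 = -40033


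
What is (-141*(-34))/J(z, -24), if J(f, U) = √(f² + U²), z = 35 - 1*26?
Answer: 1598*√73/73 ≈ 187.03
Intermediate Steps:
z = 9 (z = 35 - 26 = 9)
J(f, U) = √(U² + f²)
(-141*(-34))/J(z, -24) = (-141*(-34))/(√((-24)² + 9²)) = 4794/(√(576 + 81)) = 4794/(√657) = 4794/((3*√73)) = 4794*(√73/219) = 1598*√73/73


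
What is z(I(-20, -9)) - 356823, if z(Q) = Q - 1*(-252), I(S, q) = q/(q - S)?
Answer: -3922290/11 ≈ -3.5657e+5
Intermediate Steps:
z(Q) = 252 + Q (z(Q) = Q + 252 = 252 + Q)
z(I(-20, -9)) - 356823 = (252 - 9/(-9 - 1*(-20))) - 356823 = (252 - 9/(-9 + 20)) - 356823 = (252 - 9/11) - 356823 = 2763/11 - 356823 = -3922290/11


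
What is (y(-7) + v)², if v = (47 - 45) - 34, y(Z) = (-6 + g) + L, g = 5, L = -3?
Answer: 1296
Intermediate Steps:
y(Z) = -4 (y(Z) = (-6 + 5) - 3 = -1 - 3 = -4)
v = -32 (v = 2 - 34 = -32)
(y(-7) + v)² = (-4 - 32)² = (-36)² = 1296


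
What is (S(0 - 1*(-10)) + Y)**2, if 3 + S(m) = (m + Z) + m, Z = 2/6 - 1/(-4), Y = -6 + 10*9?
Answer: 1485961/144 ≈ 10319.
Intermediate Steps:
Y = 84 (Y = -6 + 90 = 84)
Z = 7/12 (Z = 2*(1/6) - 1*(-1/4) = 1/3 + 1/4 = 7/12 ≈ 0.58333)
S(m) = -29/12 + 2*m (S(m) = -3 + ((m + 7/12) + m) = -3 + ((7/12 + m) + m) = -3 + (7/12 + 2*m) = -29/12 + 2*m)
(S(0 - 1*(-10)) + Y)**2 = ((-29/12 + 2*(0 - 1*(-10))) + 84)**2 = ((-29/12 + 2*(0 + 10)) + 84)**2 = ((-29/12 + 2*10) + 84)**2 = ((-29/12 + 20) + 84)**2 = (211/12 + 84)**2 = (1219/12)**2 = 1485961/144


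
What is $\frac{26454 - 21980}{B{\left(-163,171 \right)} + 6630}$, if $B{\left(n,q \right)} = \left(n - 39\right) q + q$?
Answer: $- \frac{4474}{27741} \approx -0.16128$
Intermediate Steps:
$B{\left(n,q \right)} = q + q \left(-39 + n\right)$ ($B{\left(n,q \right)} = \left(-39 + n\right) q + q = q \left(-39 + n\right) + q = q + q \left(-39 + n\right)$)
$\frac{26454 - 21980}{B{\left(-163,171 \right)} + 6630} = \frac{26454 - 21980}{171 \left(-38 - 163\right) + 6630} = \frac{4474}{171 \left(-201\right) + 6630} = \frac{4474}{-34371 + 6630} = \frac{4474}{-27741} = 4474 \left(- \frac{1}{27741}\right) = - \frac{4474}{27741}$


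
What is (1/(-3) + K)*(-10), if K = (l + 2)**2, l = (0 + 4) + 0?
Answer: -1070/3 ≈ -356.67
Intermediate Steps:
l = 4 (l = 4 + 0 = 4)
K = 36 (K = (4 + 2)**2 = 6**2 = 36)
(1/(-3) + K)*(-10) = (1/(-3) + 36)*(-10) = (-1/3 + 36)*(-10) = (107/3)*(-10) = -1070/3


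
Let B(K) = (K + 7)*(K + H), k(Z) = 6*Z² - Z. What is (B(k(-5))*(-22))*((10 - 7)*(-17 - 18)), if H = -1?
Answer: 57629880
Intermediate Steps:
k(Z) = -Z + 6*Z²
B(K) = (-1 + K)*(7 + K) (B(K) = (K + 7)*(K - 1) = (7 + K)*(-1 + K) = (-1 + K)*(7 + K))
(B(k(-5))*(-22))*((10 - 7)*(-17 - 18)) = ((-7 + (-5*(-1 + 6*(-5)))² + 6*(-5*(-1 + 6*(-5))))*(-22))*((10 - 7)*(-17 - 18)) = ((-7 + (-5*(-1 - 30))² + 6*(-5*(-1 - 30)))*(-22))*(3*(-35)) = ((-7 + (-5*(-31))² + 6*(-5*(-31)))*(-22))*(-105) = ((-7 + 155² + 6*155)*(-22))*(-105) = ((-7 + 24025 + 930)*(-22))*(-105) = (24948*(-22))*(-105) = -548856*(-105) = 57629880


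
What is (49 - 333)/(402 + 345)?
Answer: -284/747 ≈ -0.38019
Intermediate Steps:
(49 - 333)/(402 + 345) = -284/747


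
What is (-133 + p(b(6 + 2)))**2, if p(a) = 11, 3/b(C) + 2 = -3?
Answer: 14884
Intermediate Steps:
b(C) = -3/5 (b(C) = 3/(-2 - 3) = 3/(-5) = 3*(-1/5) = -3/5)
(-133 + p(b(6 + 2)))**2 = (-133 + 11)**2 = (-122)**2 = 14884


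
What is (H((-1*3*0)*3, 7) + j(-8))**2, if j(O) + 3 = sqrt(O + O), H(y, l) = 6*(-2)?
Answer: 209 - 120*I ≈ 209.0 - 120.0*I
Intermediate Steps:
H(y, l) = -12
j(O) = -3 + sqrt(2)*sqrt(O) (j(O) = -3 + sqrt(O + O) = -3 + sqrt(2*O) = -3 + sqrt(2)*sqrt(O))
(H((-1*3*0)*3, 7) + j(-8))**2 = (-12 + (-3 + sqrt(2)*sqrt(-8)))**2 = (-12 + (-3 + sqrt(2)*(2*I*sqrt(2))))**2 = (-12 + (-3 + 4*I))**2 = (-15 + 4*I)**2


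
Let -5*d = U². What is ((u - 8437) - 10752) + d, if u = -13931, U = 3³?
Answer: -166329/5 ≈ -33266.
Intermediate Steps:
U = 27
d = -729/5 (d = -⅕*27² = -⅕*729 = -729/5 ≈ -145.80)
((u - 8437) - 10752) + d = ((-13931 - 8437) - 10752) - 729/5 = (-22368 - 10752) - 729/5 = -33120 - 729/5 = -166329/5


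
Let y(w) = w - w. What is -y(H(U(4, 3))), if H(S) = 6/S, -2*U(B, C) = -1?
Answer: 0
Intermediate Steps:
U(B, C) = ½ (U(B, C) = -½*(-1) = ½)
y(w) = 0
-y(H(U(4, 3))) = -1*0 = 0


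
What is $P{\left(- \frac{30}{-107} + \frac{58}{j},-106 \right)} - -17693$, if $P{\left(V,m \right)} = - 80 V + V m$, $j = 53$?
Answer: $\frac{98886947}{5671} \approx 17437.0$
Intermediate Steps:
$P{\left(- \frac{30}{-107} + \frac{58}{j},-106 \right)} - -17693 = \left(- \frac{30}{-107} + \frac{58}{53}\right) \left(-80 - 106\right) - -17693 = \left(\left(-30\right) \left(- \frac{1}{107}\right) + 58 \cdot \frac{1}{53}\right) \left(-186\right) + 17693 = \left(\frac{30}{107} + \frac{58}{53}\right) \left(-186\right) + 17693 = \frac{7796}{5671} \left(-186\right) + 17693 = - \frac{1450056}{5671} + 17693 = \frac{98886947}{5671}$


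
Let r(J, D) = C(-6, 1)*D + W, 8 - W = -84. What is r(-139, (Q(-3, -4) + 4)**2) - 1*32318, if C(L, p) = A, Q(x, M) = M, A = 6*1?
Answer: -32226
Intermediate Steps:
A = 6
C(L, p) = 6
W = 92 (W = 8 - 1*(-84) = 8 + 84 = 92)
r(J, D) = 92 + 6*D (r(J, D) = 6*D + 92 = 92 + 6*D)
r(-139, (Q(-3, -4) + 4)**2) - 1*32318 = (92 + 6*(-4 + 4)**2) - 1*32318 = (92 + 6*0**2) - 32318 = (92 + 6*0) - 32318 = (92 + 0) - 32318 = 92 - 32318 = -32226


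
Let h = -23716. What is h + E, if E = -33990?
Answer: -57706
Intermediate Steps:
h + E = -23716 - 33990 = -57706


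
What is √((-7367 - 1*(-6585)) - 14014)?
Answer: 6*I*√411 ≈ 121.64*I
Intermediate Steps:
√((-7367 - 1*(-6585)) - 14014) = √((-7367 + 6585) - 14014) = √(-782 - 14014) = √(-14796) = 6*I*√411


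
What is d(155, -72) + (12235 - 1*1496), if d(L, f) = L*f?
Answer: -421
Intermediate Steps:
d(155, -72) + (12235 - 1*1496) = 155*(-72) + (12235 - 1*1496) = -11160 + (12235 - 1496) = -11160 + 10739 = -421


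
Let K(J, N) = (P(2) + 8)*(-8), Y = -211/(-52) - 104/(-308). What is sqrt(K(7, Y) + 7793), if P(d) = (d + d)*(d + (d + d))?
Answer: sqrt(7537) ≈ 86.816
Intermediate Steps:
P(d) = 6*d**2 (P(d) = (2*d)*(d + 2*d) = (2*d)*(3*d) = 6*d**2)
Y = 17599/4004 (Y = -211*(-1/52) - 104*(-1/308) = 211/52 + 26/77 = 17599/4004 ≈ 4.3954)
K(J, N) = -256 (K(J, N) = (6*2**2 + 8)*(-8) = (6*4 + 8)*(-8) = (24 + 8)*(-8) = 32*(-8) = -256)
sqrt(K(7, Y) + 7793) = sqrt(-256 + 7793) = sqrt(7537)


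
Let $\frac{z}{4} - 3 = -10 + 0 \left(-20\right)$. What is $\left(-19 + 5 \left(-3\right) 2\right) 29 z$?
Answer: $39788$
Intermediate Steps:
$z = -28$ ($z = 12 + 4 \left(-10 + 0 \left(-20\right)\right) = 12 + 4 \left(-10 + 0\right) = 12 + 4 \left(-10\right) = 12 - 40 = -28$)
$\left(-19 + 5 \left(-3\right) 2\right) 29 z = \left(-19 + 5 \left(-3\right) 2\right) 29 \left(-28\right) = \left(-19 - 30\right) 29 \left(-28\right) = \left(-49\right) 29 \left(-28\right) = \left(-1421\right) \left(-28\right) = 39788$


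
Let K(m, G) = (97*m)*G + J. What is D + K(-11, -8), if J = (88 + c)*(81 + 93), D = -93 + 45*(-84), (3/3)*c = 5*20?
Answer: 37375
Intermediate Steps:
c = 100 (c = 5*20 = 100)
D = -3873 (D = -93 - 3780 = -3873)
J = 32712 (J = (88 + 100)*(81 + 93) = 188*174 = 32712)
K(m, G) = 32712 + 97*G*m (K(m, G) = (97*m)*G + 32712 = 97*G*m + 32712 = 32712 + 97*G*m)
D + K(-11, -8) = -3873 + (32712 + 97*(-8)*(-11)) = -3873 + (32712 + 8536) = -3873 + 41248 = 37375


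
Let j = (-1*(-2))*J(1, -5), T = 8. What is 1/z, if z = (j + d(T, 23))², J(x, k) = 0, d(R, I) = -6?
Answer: 1/36 ≈ 0.027778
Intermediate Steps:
j = 0 (j = -1*(-2)*0 = 2*0 = 0)
z = 36 (z = (0 - 6)² = (-6)² = 36)
1/z = 1/36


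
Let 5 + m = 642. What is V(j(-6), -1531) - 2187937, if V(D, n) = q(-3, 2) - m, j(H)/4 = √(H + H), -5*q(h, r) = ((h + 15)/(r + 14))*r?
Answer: -21885743/10 ≈ -2.1886e+6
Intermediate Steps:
m = 637 (m = -5 + 642 = 637)
q(h, r) = -r*(15 + h)/(5*(14 + r)) (q(h, r) = -(h + 15)/(r + 14)*r/5 = -(15 + h)/(14 + r)*r/5 = -r*(15 + h)/(5*(14 + r)))
j(H) = 4*√2*√H (j(H) = 4*√(H + H) = 4*√(2*H) = 4*(√2*√H) = 4*√2*√H)
V(D, n) = -6373/10 (V(D, n) = -1*2*(15 - 3)/(70 + 5*2) - 1*637 = -1*2*12/(70 + 10) - 637 = -1*2*12/80 - 637 = -1*2*1/80*12 - 637 = -3/10 - 637 = -6373/10)
V(j(-6), -1531) - 2187937 = -6373/10 - 2187937 = -21885743/10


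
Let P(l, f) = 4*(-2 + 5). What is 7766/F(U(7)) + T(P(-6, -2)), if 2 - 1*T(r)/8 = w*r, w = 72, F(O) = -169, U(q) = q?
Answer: -1173190/169 ≈ -6942.0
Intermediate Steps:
P(l, f) = 12 (P(l, f) = 4*3 = 12)
T(r) = 16 - 576*r
7766/F(U(7)) + T(P(-6, -2)) = 7766/(-169) + (16 - 576*12) = 7766*(-1/169) + (16 - 6912) = -7766/169 - 6896 = -1173190/169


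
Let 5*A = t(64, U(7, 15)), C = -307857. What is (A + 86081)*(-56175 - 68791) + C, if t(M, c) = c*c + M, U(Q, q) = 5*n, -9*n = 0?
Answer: -53795528339/5 ≈ -1.0759e+10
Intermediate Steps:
n = 0 (n = -1/9*0 = 0)
U(Q, q) = 0 (U(Q, q) = 5*0 = 0)
t(M, c) = M + c**2 (t(M, c) = c**2 + M = M + c**2)
A = 64/5 (A = (64 + 0**2)/5 = (64 + 0)/5 = (1/5)*64 = 64/5 ≈ 12.800)
(A + 86081)*(-56175 - 68791) + C = (64/5 + 86081)*(-56175 - 68791) - 307857 = (430469/5)*(-124966) - 307857 = -53793989054/5 - 307857 = -53795528339/5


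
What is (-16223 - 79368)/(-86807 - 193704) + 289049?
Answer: 81081519630/280511 ≈ 2.8905e+5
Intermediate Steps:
(-16223 - 79368)/(-86807 - 193704) + 289049 = -95591/(-280511) + 289049 = -95591*(-1/280511) + 289049 = 95591/280511 + 289049 = 81081519630/280511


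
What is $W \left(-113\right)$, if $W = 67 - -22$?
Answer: $-10057$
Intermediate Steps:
$W = 89$ ($W = 67 + 22 = 89$)
$W \left(-113\right) = 89 \left(-113\right) = -10057$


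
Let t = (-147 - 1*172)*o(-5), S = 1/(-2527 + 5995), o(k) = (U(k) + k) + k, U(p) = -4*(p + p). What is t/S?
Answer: -33188760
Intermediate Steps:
U(p) = -8*p
o(k) = -6*k (o(k) = (-8*k + k) + k = -7*k + k = -6*k)
S = 1/3468 ≈ 0.00028835
t = -9570 (t = (-147 - 1*172)*(-6*(-5)) = (-147 - 172)*30 = -319*30 = -9570)
t/S = -9570/1/3468 = -9570*3468 = -33188760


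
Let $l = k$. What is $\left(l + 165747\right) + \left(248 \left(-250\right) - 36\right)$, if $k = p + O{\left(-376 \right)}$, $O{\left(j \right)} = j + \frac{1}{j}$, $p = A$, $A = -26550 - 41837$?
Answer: $\frac{13140447}{376} \approx 34948.0$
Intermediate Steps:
$A = -68387$ ($A = -26550 - 41837 = -68387$)
$p = -68387$
$k = - \frac{25854889}{376}$ ($k = -68387 - \left(376 - \frac{1}{-376}\right) = -68387 - \frac{141377}{376} = - \frac{25854889}{376} \approx -68763.0$)
$l = - \frac{25854889}{376} \approx -68763.0$
$\left(l + 165747\right) + \left(248 \left(-250\right) - 36\right) = \left(- \frac{25854889}{376} + 165747\right) + \left(248 \left(-250\right) - 36\right) = \frac{36465983}{376} - 62036 = \frac{13140447}{376}$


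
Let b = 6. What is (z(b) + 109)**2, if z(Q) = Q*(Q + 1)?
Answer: 22801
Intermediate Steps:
z(Q) = Q*(1 + Q)
(z(b) + 109)**2 = (6*(1 + 6) + 109)**2 = (6*7 + 109)**2 = (42 + 109)**2 = 151**2 = 22801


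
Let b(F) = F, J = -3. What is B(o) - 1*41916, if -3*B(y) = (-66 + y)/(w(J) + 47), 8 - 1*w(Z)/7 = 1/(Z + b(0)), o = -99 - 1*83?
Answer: -3311302/79 ≈ -41915.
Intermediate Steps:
o = -182 (o = -99 - 83 = -182)
w(Z) = 56 - 7/Z (w(Z) = 56 - 7/(Z + 0) = 56 - 7/Z)
B(y) = 33/158 - y/316 (B(y) = -(-66 + y)/(3*((56 - 7/(-3)) + 47)) = -(-66 + y)/(3*((56 - 7*(-⅓)) + 47)) = -(-66 + y)/(3*((56 + 7/3) + 47)) = -(-66 + y)/(3*(175/3 + 47)) = -(-66 + y)/(3*316/3) = -(-66 + y)*3/(3*316) = -(-99/158 + 3*y/316)/3 = 33/158 - y/316)
B(o) - 1*41916 = (33/158 - 1/316*(-182)) - 1*41916 = (33/158 + 91/158) - 41916 = 62/79 - 41916 = -3311302/79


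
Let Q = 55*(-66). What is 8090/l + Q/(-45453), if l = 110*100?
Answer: 13588159/16666100 ≈ 0.81532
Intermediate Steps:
l = 11000
Q = -3630
8090/l + Q/(-45453) = 8090/11000 - 3630/(-45453) = 8090*(1/11000) - 3630*(-1/45453) = 809/1100 + 1210/15151 = 13588159/16666100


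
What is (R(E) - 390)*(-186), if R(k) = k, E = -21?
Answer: 76446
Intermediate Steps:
(R(E) - 390)*(-186) = (-21 - 390)*(-186) = -411*(-186) = 76446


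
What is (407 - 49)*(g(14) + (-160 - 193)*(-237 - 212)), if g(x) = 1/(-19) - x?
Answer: 1078001008/19 ≈ 5.6737e+7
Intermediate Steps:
g(x) = -1/19 - x
(407 - 49)*(g(14) + (-160 - 193)*(-237 - 212)) = (407 - 49)*((-1/19 - 1*14) + (-160 - 193)*(-237 - 212)) = 358*((-1/19 - 14) - 353*(-449)) = 358*(-267/19 + 158497) = 358*(3011176/19) = 1078001008/19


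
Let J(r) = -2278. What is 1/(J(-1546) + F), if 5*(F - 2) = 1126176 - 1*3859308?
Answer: -5/2744512 ≈ -1.8218e-6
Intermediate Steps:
F = -2733122/5 (F = 2 + (1126176 - 1*3859308)/5 = 2 + (1126176 - 3859308)/5 = 2 + (1/5)*(-2733132) = 2 - 2733132/5 = -2733122/5 ≈ -5.4662e+5)
1/(J(-1546) + F) = 1/(-2278 - 2733122/5) = 1/(-2744512/5) = -5/2744512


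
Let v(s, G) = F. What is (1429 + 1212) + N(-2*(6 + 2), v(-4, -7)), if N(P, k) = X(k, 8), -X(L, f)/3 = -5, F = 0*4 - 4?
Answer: 2656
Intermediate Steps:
F = -4 (F = 0 - 4 = -4)
X(L, f) = 15 (X(L, f) = -3*(-5) = 15)
v(s, G) = -4
N(P, k) = 15
(1429 + 1212) + N(-2*(6 + 2), v(-4, -7)) = (1429 + 1212) + 15 = 2641 + 15 = 2656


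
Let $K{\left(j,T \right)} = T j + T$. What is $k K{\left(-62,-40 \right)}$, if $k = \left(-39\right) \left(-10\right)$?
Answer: $951600$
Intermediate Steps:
$K{\left(j,T \right)} = T + T j$
$k = 390$
$k K{\left(-62,-40 \right)} = 390 \left(- 40 \left(1 - 62\right)\right) = 390 \left(\left(-40\right) \left(-61\right)\right) = 390 \cdot 2440 = 951600$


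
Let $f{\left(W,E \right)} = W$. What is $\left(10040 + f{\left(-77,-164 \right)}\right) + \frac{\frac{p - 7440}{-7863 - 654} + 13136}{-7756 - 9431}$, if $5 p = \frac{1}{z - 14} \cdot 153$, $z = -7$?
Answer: $\frac{17013369113108}{1707786255} \approx 9962.2$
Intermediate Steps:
$p = - \frac{51}{35}$ ($p = \frac{\frac{1}{-7 - 14} \cdot 153}{5} = \frac{\frac{1}{-21} \cdot 153}{5} = \frac{\left(- \frac{1}{21}\right) 153}{5} = \frac{1}{5} \left(- \frac{51}{7}\right) = - \frac{51}{35} \approx -1.4571$)
$\left(10040 + f{\left(-77,-164 \right)}\right) + \frac{\frac{p - 7440}{-7863 - 654} + 13136}{-7756 - 9431} = \left(10040 - 77\right) + \frac{\frac{- \frac{51}{35} - 7440}{-7863 - 654} + 13136}{-7756 - 9431} = 9963 + \frac{- \frac{260451}{35 \left(-8517\right)} + 13136}{-17187} = 9963 + \left(\left(- \frac{260451}{35}\right) \left(- \frac{1}{8517}\right) + 13136\right) \left(- \frac{1}{17187}\right) = 9963 + \left(\frac{86817}{99365} + 13136\right) \left(- \frac{1}{17187}\right) = 9963 + \frac{1305345457}{99365} \left(- \frac{1}{17187}\right) = 9963 - \frac{1305345457}{1707786255} = \frac{17013369113108}{1707786255}$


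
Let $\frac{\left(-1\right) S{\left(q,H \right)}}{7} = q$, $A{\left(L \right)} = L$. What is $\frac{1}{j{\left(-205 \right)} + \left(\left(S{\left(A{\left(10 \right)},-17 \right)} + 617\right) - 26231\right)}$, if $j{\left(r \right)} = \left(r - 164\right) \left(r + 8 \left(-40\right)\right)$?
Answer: $\frac{1}{168041} \approx 5.9509 \cdot 10^{-6}$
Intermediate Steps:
$S{\left(q,H \right)} = - 7 q$
$j{\left(r \right)} = \left(-320 + r\right) \left(-164 + r\right)$ ($j{\left(r \right)} = \left(-164 + r\right) \left(r - 320\right) = \left(-164 + r\right) \left(-320 + r\right) = \left(-320 + r\right) \left(-164 + r\right)$)
$\frac{1}{j{\left(-205 \right)} + \left(\left(S{\left(A{\left(10 \right)},-17 \right)} + 617\right) - 26231\right)} = \frac{1}{\left(52480 + \left(-205\right)^{2} - -99220\right) + \left(\left(\left(-7\right) 10 + 617\right) - 26231\right)} = \frac{1}{\left(52480 + 42025 + 99220\right) + \left(\left(-70 + 617\right) - 26231\right)} = \frac{1}{193725 + \left(547 - 26231\right)} = \frac{1}{193725 - 25684} = \frac{1}{168041}$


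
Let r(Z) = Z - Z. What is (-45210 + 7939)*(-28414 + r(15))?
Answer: 1059018194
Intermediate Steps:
r(Z) = 0
(-45210 + 7939)*(-28414 + r(15)) = (-45210 + 7939)*(-28414 + 0) = -37271*(-28414) = 1059018194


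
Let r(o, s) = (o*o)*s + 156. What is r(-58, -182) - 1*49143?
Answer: -661235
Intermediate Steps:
r(o, s) = 156 + s*o**2 (r(o, s) = o**2*s + 156 = s*o**2 + 156 = 156 + s*o**2)
r(-58, -182) - 1*49143 = (156 - 182*(-58)**2) - 1*49143 = (156 - 182*3364) - 49143 = (156 - 612248) - 49143 = -612092 - 49143 = -661235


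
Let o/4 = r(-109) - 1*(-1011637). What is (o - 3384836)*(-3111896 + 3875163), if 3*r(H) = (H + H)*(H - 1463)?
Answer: 853820996880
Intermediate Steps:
r(H) = 2*H*(-1463 + H)/3 (r(H) = ((H + H)*(H - 1463))/3 = ((2*H)*(-1463 + H))/3 = (2*H*(-1463 + H))/3 = 2*H*(-1463 + H)/3)
o = 4503476 (o = 4*((⅔)*(-109)*(-1463 - 109) - 1*(-1011637)) = 4*((⅔)*(-109)*(-1572) + 1011637) = 4*(114232 + 1011637) = 4*1125869 = 4503476)
(o - 3384836)*(-3111896 + 3875163) = (4503476 - 3384836)*(-3111896 + 3875163) = 1118640*763267 = 853820996880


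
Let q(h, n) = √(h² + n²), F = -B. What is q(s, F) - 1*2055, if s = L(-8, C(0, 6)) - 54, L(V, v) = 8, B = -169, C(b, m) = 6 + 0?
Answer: -2055 + √30677 ≈ -1879.9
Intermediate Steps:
C(b, m) = 6
s = -46 (s = 8 - 54 = -46)
F = 169 (F = -1*(-169) = 169)
q(s, F) - 1*2055 = √((-46)² + 169²) - 1*2055 = √(2116 + 28561) - 2055 = √30677 - 2055 = -2055 + √30677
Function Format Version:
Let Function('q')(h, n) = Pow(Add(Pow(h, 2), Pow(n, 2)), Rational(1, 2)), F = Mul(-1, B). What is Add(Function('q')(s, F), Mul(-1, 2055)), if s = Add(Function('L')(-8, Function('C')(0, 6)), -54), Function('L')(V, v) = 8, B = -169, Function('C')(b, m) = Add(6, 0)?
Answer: Add(-2055, Pow(30677, Rational(1, 2))) ≈ -1879.9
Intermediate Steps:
Function('C')(b, m) = 6
s = -46 (s = Add(8, -54) = -46)
F = 169 (F = Mul(-1, -169) = 169)
Add(Function('q')(s, F), Mul(-1, 2055)) = Add(Pow(Add(Pow(-46, 2), Pow(169, 2)), Rational(1, 2)), Mul(-1, 2055)) = Add(Pow(Add(2116, 28561), Rational(1, 2)), -2055) = Add(Pow(30677, Rational(1, 2)), -2055) = Add(-2055, Pow(30677, Rational(1, 2)))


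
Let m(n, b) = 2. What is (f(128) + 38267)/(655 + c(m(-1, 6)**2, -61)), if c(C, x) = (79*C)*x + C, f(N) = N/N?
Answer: -38268/18617 ≈ -2.0555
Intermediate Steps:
f(N) = 1
c(C, x) = C + 79*C*x (c(C, x) = 79*C*x + C = C + 79*C*x)
(f(128) + 38267)/(655 + c(m(-1, 6)**2, -61)) = (1 + 38267)/(655 + 2**2*(1 + 79*(-61))) = 38268/(655 + 4*(1 - 4819)) = 38268/(655 + 4*(-4818)) = 38268/(655 - 19272) = 38268/(-18617) = 38268*(-1/18617) = -38268/18617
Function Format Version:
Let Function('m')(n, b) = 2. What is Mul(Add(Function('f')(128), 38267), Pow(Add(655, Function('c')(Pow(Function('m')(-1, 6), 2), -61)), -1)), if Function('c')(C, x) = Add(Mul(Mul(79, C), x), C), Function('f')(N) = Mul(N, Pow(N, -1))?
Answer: Rational(-38268, 18617) ≈ -2.0555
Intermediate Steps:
Function('f')(N) = 1
Function('c')(C, x) = Add(C, Mul(79, C, x)) (Function('c')(C, x) = Add(Mul(79, C, x), C) = Add(C, Mul(79, C, x)))
Mul(Add(Function('f')(128), 38267), Pow(Add(655, Function('c')(Pow(Function('m')(-1, 6), 2), -61)), -1)) = Mul(Add(1, 38267), Pow(Add(655, Mul(Pow(2, 2), Add(1, Mul(79, -61)))), -1)) = Mul(38268, Pow(Add(655, Mul(4, Add(1, -4819))), -1)) = Mul(38268, Pow(Add(655, Mul(4, -4818)), -1)) = Mul(38268, Pow(Add(655, -19272), -1)) = Mul(38268, Pow(-18617, -1)) = Mul(38268, Rational(-1, 18617)) = Rational(-38268, 18617)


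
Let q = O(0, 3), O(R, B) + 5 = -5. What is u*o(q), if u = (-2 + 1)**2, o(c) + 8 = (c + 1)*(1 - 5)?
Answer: 28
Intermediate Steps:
O(R, B) = -10 (O(R, B) = -5 - 5 = -10)
q = -10
o(c) = -12 - 4*c (o(c) = -8 + (c + 1)*(1 - 5) = -8 + (1 + c)*(-4) = -8 + (-4 - 4*c) = -12 - 4*c)
u = 1 (u = (-1)**2 = 1)
u*o(q) = 1*(-12 - 4*(-10)) = 1*(-12 + 40) = 1*28 = 28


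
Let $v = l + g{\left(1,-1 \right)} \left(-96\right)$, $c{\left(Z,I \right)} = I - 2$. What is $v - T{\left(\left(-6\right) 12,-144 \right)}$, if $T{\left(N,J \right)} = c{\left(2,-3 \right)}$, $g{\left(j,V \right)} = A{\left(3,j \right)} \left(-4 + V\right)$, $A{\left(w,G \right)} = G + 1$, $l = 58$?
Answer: $1023$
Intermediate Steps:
$c{\left(Z,I \right)} = -2 + I$
$A{\left(w,G \right)} = 1 + G$
$g{\left(j,V \right)} = \left(1 + j\right) \left(-4 + V\right)$
$T{\left(N,J \right)} = -5$ ($T{\left(N,J \right)} = -2 - 3 = -5$)
$v = 1018$ ($v = 58 + \left(1 + 1\right) \left(-4 - 1\right) \left(-96\right) = 58 + 2 \left(-5\right) \left(-96\right) = 58 - -960 = 58 + 960 = 1018$)
$v - T{\left(\left(-6\right) 12,-144 \right)} = 1018 - -5 = 1018 + 5 = 1023$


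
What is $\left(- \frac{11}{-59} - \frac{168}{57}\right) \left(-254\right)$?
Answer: $\frac{786130}{1121} \approx 701.28$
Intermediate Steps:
$\left(- \frac{11}{-59} - \frac{168}{57}\right) \left(-254\right) = \left(\left(-11\right) \left(- \frac{1}{59}\right) - \frac{56}{19}\right) \left(-254\right) = \left(\frac{11}{59} - \frac{56}{19}\right) \left(-254\right) = \left(- \frac{3095}{1121}\right) \left(-254\right) = \frac{786130}{1121}$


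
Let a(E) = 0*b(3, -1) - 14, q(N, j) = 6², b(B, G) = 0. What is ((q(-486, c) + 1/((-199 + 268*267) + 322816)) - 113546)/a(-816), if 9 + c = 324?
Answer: 6391796747/788346 ≈ 8107.9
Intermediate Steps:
c = 315 (c = -9 + 324 = 315)
q(N, j) = 36
a(E) = -14 (a(E) = 0*0 - 14 = 0 - 14 = -14)
((q(-486, c) + 1/((-199 + 268*267) + 322816)) - 113546)/a(-816) = ((36 + 1/((-199 + 268*267) + 322816)) - 113546)/(-14) = ((36 + 1/((-199 + 71556) + 322816)) - 113546)*(-1/14) = ((36 + 1/(71357 + 322816)) - 113546)*(-1/14) = ((36 + 1/394173) - 113546)*(-1/14) = (14190229/394173 - 113546)*(-1/14) = -44742577229/394173*(-1/14) = 6391796747/788346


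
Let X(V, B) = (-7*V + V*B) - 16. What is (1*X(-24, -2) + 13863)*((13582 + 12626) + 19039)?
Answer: 636308561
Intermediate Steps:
X(V, B) = -16 - 7*V + B*V (X(V, B) = (-7*V + B*V) - 16 = -16 - 7*V + B*V)
(1*X(-24, -2) + 13863)*((13582 + 12626) + 19039) = (1*(-16 - 7*(-24) - 2*(-24)) + 13863)*((13582 + 12626) + 19039) = (1*(-16 + 168 + 48) + 13863)*(26208 + 19039) = (1*200 + 13863)*45247 = (200 + 13863)*45247 = 14063*45247 = 636308561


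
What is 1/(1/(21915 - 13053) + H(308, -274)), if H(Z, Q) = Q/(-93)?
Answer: 91574/269809 ≈ 0.33940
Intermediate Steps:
H(Z, Q) = -Q/93 (H(Z, Q) = Q*(-1/93) = -Q/93)
1/(1/(21915 - 13053) + H(308, -274)) = 1/(1/(21915 - 13053) - 1/93*(-274)) = 1/(1/8862 + 274/93) = 1/(269809/91574) = 91574/269809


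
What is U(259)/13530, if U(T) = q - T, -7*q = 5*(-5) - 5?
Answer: -1783/94710 ≈ -0.018826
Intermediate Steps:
q = 30/7 (q = -(5*(-5) - 5)/7 = -(-25 - 5)/7 = -⅐*(-30) = 30/7 ≈ 4.2857)
U(T) = 30/7 - T
U(259)/13530 = (30/7 - 1*259)/13530 = (30/7 - 259)*(1/13530) = -1783/7*1/13530 = -1783/94710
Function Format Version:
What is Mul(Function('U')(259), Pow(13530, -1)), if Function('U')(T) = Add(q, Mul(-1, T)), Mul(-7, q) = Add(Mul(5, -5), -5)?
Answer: Rational(-1783, 94710) ≈ -0.018826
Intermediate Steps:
q = Rational(30, 7) (q = Mul(Rational(-1, 7), Add(Mul(5, -5), -5)) = Mul(Rational(-1, 7), Add(-25, -5)) = Mul(Rational(-1, 7), -30) = Rational(30, 7) ≈ 4.2857)
Function('U')(T) = Add(Rational(30, 7), Mul(-1, T))
Mul(Function('U')(259), Pow(13530, -1)) = Mul(Add(Rational(30, 7), Mul(-1, 259)), Pow(13530, -1)) = Mul(Add(Rational(30, 7), -259), Rational(1, 13530)) = Mul(Rational(-1783, 7), Rational(1, 13530)) = Rational(-1783, 94710)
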